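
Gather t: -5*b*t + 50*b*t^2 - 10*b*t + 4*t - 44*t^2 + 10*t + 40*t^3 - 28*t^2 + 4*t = 40*t^3 + t^2*(50*b - 72) + t*(18 - 15*b)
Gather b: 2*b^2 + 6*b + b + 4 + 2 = 2*b^2 + 7*b + 6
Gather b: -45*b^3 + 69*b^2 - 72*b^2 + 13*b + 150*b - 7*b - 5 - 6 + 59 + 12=-45*b^3 - 3*b^2 + 156*b + 60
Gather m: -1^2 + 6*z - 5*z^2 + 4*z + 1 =-5*z^2 + 10*z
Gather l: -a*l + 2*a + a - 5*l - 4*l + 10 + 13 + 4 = 3*a + l*(-a - 9) + 27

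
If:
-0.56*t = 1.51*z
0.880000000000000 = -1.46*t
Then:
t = -0.60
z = 0.22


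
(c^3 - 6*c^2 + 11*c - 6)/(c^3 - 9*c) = (c^2 - 3*c + 2)/(c*(c + 3))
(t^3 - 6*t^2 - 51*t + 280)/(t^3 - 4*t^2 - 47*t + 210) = (t - 8)/(t - 6)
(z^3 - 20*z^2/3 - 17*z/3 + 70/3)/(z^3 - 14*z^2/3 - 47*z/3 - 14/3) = (3*z - 5)/(3*z + 1)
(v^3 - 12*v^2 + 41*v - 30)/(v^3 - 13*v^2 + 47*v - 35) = (v - 6)/(v - 7)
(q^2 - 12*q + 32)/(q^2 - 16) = (q - 8)/(q + 4)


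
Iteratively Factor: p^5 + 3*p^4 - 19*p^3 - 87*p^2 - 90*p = (p - 5)*(p^4 + 8*p^3 + 21*p^2 + 18*p) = (p - 5)*(p + 2)*(p^3 + 6*p^2 + 9*p) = (p - 5)*(p + 2)*(p + 3)*(p^2 + 3*p) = (p - 5)*(p + 2)*(p + 3)^2*(p)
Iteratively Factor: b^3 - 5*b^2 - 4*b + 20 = (b - 2)*(b^2 - 3*b - 10) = (b - 2)*(b + 2)*(b - 5)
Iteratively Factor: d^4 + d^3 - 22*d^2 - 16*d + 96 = (d - 4)*(d^3 + 5*d^2 - 2*d - 24) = (d - 4)*(d + 3)*(d^2 + 2*d - 8) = (d - 4)*(d - 2)*(d + 3)*(d + 4)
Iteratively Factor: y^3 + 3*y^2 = (y)*(y^2 + 3*y) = y*(y + 3)*(y)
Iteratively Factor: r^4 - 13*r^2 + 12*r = (r - 3)*(r^3 + 3*r^2 - 4*r) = (r - 3)*(r - 1)*(r^2 + 4*r) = r*(r - 3)*(r - 1)*(r + 4)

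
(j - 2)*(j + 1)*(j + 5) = j^3 + 4*j^2 - 7*j - 10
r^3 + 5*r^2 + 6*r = r*(r + 2)*(r + 3)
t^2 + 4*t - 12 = (t - 2)*(t + 6)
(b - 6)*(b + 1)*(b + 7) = b^3 + 2*b^2 - 41*b - 42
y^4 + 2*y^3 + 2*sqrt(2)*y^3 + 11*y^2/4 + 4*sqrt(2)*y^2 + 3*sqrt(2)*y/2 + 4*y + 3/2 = (y + 1/2)*(y + 3/2)*(y + sqrt(2))^2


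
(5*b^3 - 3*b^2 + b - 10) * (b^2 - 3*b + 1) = 5*b^5 - 18*b^4 + 15*b^3 - 16*b^2 + 31*b - 10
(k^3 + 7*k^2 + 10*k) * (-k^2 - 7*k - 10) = -k^5 - 14*k^4 - 69*k^3 - 140*k^2 - 100*k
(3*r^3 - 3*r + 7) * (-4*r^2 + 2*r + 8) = -12*r^5 + 6*r^4 + 36*r^3 - 34*r^2 - 10*r + 56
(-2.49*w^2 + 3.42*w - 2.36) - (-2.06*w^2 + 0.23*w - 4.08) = -0.43*w^2 + 3.19*w + 1.72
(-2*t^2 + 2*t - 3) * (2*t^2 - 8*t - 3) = -4*t^4 + 20*t^3 - 16*t^2 + 18*t + 9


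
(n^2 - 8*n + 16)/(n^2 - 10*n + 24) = (n - 4)/(n - 6)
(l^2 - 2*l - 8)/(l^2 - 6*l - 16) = (l - 4)/(l - 8)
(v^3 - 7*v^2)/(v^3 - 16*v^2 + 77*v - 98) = v^2/(v^2 - 9*v + 14)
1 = 1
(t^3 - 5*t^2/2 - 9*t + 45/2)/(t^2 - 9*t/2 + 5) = (t^2 - 9)/(t - 2)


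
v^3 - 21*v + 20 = (v - 4)*(v - 1)*(v + 5)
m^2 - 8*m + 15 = (m - 5)*(m - 3)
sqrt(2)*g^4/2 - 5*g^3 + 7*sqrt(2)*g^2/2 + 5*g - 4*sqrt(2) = (g - 1)*(g - 4*sqrt(2))*(g - sqrt(2))*(sqrt(2)*g/2 + sqrt(2)/2)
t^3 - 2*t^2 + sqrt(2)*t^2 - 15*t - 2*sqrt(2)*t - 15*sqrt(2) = (t - 5)*(t + 3)*(t + sqrt(2))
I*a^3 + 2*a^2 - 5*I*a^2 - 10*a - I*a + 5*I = (a - 5)*(a - I)*(I*a + 1)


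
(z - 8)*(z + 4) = z^2 - 4*z - 32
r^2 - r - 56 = (r - 8)*(r + 7)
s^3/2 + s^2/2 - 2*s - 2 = (s/2 + 1)*(s - 2)*(s + 1)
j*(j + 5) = j^2 + 5*j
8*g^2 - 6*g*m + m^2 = (-4*g + m)*(-2*g + m)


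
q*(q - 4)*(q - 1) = q^3 - 5*q^2 + 4*q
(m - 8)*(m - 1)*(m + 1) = m^3 - 8*m^2 - m + 8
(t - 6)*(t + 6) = t^2 - 36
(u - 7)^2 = u^2 - 14*u + 49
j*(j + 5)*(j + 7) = j^3 + 12*j^2 + 35*j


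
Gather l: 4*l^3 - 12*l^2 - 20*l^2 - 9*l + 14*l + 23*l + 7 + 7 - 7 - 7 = 4*l^3 - 32*l^2 + 28*l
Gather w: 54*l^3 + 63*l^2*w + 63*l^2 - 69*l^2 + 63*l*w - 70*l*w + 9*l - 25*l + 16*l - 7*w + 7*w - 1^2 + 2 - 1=54*l^3 - 6*l^2 + w*(63*l^2 - 7*l)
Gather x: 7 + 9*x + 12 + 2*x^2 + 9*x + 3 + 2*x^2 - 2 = 4*x^2 + 18*x + 20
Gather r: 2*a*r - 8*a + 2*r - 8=-8*a + r*(2*a + 2) - 8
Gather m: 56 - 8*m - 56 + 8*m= 0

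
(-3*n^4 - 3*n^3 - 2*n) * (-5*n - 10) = 15*n^5 + 45*n^4 + 30*n^3 + 10*n^2 + 20*n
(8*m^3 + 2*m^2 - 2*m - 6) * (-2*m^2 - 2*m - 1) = -16*m^5 - 20*m^4 - 8*m^3 + 14*m^2 + 14*m + 6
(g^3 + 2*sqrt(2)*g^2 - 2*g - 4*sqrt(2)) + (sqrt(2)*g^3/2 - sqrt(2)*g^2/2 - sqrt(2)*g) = sqrt(2)*g^3/2 + g^3 + 3*sqrt(2)*g^2/2 - 2*g - sqrt(2)*g - 4*sqrt(2)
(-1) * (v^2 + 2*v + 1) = -v^2 - 2*v - 1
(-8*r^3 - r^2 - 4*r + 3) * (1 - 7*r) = 56*r^4 - r^3 + 27*r^2 - 25*r + 3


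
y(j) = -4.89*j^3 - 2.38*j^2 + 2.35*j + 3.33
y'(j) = -14.67*j^2 - 4.76*j + 2.35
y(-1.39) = 8.60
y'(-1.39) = -19.38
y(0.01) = 3.35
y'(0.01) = 2.30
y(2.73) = -107.49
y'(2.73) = -119.98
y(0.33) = 3.67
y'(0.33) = -0.82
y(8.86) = -3563.70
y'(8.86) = -1191.41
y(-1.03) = 3.73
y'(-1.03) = -8.31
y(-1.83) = 21.03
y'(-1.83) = -38.07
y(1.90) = -34.34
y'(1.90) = -59.65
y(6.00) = -1124.49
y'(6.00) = -554.33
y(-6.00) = 959.79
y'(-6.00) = -497.21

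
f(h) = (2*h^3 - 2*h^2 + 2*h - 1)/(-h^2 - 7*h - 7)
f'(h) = (2*h + 7)*(2*h^3 - 2*h^2 + 2*h - 1)/(-h^2 - 7*h - 7)^2 + (6*h^2 - 4*h + 2)/(-h^2 - 7*h - 7) = (-2*h^4 - 28*h^3 - 26*h^2 + 26*h - 21)/(h^4 + 14*h^3 + 63*h^2 + 98*h + 49)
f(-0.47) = 0.66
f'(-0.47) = -2.34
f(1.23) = -0.13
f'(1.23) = -0.29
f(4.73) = -2.81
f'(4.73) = -1.14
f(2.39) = -0.67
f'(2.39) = -0.64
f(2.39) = -0.67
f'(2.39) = -0.64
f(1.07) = -0.08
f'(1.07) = -0.24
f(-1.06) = 11.01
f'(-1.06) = -94.84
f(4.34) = -2.37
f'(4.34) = -1.07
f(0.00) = 0.14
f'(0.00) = -0.43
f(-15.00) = 56.94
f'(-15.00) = -0.81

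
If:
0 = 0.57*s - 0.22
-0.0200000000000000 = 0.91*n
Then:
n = -0.02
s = 0.39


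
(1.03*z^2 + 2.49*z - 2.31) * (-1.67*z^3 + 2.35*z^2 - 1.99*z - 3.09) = -1.7201*z^5 - 1.7378*z^4 + 7.6595*z^3 - 13.5663*z^2 - 3.0972*z + 7.1379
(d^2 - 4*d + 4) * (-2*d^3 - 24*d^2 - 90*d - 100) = -2*d^5 - 16*d^4 - 2*d^3 + 164*d^2 + 40*d - 400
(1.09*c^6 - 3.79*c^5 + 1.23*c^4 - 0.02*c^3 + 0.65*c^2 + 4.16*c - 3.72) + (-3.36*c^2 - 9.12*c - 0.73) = 1.09*c^6 - 3.79*c^5 + 1.23*c^4 - 0.02*c^3 - 2.71*c^2 - 4.96*c - 4.45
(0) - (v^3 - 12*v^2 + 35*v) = -v^3 + 12*v^2 - 35*v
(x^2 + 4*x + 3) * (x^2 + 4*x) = x^4 + 8*x^3 + 19*x^2 + 12*x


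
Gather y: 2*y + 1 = 2*y + 1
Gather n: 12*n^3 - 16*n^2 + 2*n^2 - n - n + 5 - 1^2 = 12*n^3 - 14*n^2 - 2*n + 4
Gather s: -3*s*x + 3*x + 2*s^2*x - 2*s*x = 2*s^2*x - 5*s*x + 3*x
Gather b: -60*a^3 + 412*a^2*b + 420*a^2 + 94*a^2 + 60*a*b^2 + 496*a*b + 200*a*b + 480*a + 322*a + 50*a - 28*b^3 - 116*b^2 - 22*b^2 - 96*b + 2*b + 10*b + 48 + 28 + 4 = -60*a^3 + 514*a^2 + 852*a - 28*b^3 + b^2*(60*a - 138) + b*(412*a^2 + 696*a - 84) + 80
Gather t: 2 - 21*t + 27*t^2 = 27*t^2 - 21*t + 2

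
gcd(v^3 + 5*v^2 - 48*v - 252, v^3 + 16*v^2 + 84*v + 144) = v^2 + 12*v + 36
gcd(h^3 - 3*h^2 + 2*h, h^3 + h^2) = h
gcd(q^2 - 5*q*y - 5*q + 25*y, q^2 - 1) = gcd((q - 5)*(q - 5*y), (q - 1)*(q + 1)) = 1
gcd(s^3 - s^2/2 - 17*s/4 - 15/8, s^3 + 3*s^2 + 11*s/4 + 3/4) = s^2 + 2*s + 3/4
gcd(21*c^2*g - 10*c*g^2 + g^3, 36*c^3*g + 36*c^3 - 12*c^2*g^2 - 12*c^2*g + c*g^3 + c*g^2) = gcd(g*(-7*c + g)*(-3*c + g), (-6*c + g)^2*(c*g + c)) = 1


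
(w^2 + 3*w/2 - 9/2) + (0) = w^2 + 3*w/2 - 9/2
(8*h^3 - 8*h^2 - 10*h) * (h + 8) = 8*h^4 + 56*h^3 - 74*h^2 - 80*h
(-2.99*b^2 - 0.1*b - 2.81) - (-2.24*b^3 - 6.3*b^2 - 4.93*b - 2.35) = 2.24*b^3 + 3.31*b^2 + 4.83*b - 0.46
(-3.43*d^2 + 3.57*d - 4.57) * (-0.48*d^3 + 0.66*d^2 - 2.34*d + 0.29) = 1.6464*d^5 - 3.9774*d^4 + 12.576*d^3 - 12.3647*d^2 + 11.7291*d - 1.3253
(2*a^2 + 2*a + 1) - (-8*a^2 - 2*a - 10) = 10*a^2 + 4*a + 11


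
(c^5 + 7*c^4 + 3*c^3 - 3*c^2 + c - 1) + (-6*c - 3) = c^5 + 7*c^4 + 3*c^3 - 3*c^2 - 5*c - 4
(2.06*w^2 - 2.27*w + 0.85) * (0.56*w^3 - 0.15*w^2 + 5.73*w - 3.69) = 1.1536*w^5 - 1.5802*w^4 + 12.6203*w^3 - 20.736*w^2 + 13.2468*w - 3.1365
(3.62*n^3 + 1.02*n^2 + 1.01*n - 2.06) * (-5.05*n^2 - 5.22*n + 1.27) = -18.281*n^5 - 24.0474*n^4 - 5.8275*n^3 + 6.4262*n^2 + 12.0359*n - 2.6162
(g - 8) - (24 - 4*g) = 5*g - 32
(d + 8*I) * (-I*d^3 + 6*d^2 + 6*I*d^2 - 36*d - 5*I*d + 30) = -I*d^4 + 14*d^3 + 6*I*d^3 - 84*d^2 + 43*I*d^2 + 70*d - 288*I*d + 240*I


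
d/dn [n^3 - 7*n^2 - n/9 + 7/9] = 3*n^2 - 14*n - 1/9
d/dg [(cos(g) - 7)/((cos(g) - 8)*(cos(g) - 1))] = (cos(g)^2 - 14*cos(g) + 55)*sin(g)/((cos(g) - 8)^2*(cos(g) - 1)^2)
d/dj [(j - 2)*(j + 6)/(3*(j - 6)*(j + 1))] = (-3*j^2 + 4*j - 28)/(j^4 - 10*j^3 + 13*j^2 + 60*j + 36)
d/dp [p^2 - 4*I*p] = 2*p - 4*I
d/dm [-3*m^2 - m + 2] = -6*m - 1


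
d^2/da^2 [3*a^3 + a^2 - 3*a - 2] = 18*a + 2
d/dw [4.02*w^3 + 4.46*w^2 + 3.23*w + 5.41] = 12.06*w^2 + 8.92*w + 3.23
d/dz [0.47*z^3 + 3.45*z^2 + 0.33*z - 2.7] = 1.41*z^2 + 6.9*z + 0.33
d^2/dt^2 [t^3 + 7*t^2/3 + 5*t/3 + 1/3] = 6*t + 14/3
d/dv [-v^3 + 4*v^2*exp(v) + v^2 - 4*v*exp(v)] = 4*v^2*exp(v) - 3*v^2 + 4*v*exp(v) + 2*v - 4*exp(v)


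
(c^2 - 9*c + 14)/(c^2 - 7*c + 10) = (c - 7)/(c - 5)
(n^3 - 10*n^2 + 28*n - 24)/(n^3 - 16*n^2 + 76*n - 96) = (n - 2)/(n - 8)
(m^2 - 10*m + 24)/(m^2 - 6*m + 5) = (m^2 - 10*m + 24)/(m^2 - 6*m + 5)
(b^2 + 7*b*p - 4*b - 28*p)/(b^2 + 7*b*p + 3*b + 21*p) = (b - 4)/(b + 3)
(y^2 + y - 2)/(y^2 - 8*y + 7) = (y + 2)/(y - 7)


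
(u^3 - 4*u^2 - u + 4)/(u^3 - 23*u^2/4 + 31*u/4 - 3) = 4*(u + 1)/(4*u - 3)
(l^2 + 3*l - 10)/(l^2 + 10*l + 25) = (l - 2)/(l + 5)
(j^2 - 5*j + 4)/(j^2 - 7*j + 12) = (j - 1)/(j - 3)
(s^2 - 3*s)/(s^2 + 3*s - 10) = s*(s - 3)/(s^2 + 3*s - 10)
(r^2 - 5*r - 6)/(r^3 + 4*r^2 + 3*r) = (r - 6)/(r*(r + 3))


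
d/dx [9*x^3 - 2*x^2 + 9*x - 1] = 27*x^2 - 4*x + 9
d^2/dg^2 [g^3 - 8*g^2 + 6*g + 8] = 6*g - 16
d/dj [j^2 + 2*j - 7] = 2*j + 2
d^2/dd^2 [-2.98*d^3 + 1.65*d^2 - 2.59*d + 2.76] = 3.3 - 17.88*d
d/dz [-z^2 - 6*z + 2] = -2*z - 6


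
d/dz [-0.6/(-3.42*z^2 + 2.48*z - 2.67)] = (1.488 - 4.104*z)/(3.42*z^2 - 2.48*z + 2.67)^2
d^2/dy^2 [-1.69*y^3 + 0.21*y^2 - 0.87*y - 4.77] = 0.42 - 10.14*y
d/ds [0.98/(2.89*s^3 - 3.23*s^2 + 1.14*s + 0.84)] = (-8.4966*s^2 + 6.3308*s - 1.1172)/(2.89*s^3 - 3.23*s^2 + 1.14*s + 0.84)^2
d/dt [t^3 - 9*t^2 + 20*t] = 3*t^2 - 18*t + 20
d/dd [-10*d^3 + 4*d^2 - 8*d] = -30*d^2 + 8*d - 8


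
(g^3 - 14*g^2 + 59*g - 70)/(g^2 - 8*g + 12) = (g^2 - 12*g + 35)/(g - 6)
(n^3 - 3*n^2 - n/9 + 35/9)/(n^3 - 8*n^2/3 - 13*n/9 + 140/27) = 3*(n + 1)/(3*n + 4)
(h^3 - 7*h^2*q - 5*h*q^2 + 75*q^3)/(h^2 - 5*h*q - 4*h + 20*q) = (h^2 - 2*h*q - 15*q^2)/(h - 4)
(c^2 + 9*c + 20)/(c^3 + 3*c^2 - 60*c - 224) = (c + 5)/(c^2 - c - 56)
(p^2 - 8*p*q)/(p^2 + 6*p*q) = (p - 8*q)/(p + 6*q)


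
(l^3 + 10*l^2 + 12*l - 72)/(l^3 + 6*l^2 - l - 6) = (l^2 + 4*l - 12)/(l^2 - 1)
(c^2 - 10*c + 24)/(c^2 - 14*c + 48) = (c - 4)/(c - 8)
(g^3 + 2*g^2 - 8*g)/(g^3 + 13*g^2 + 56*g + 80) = g*(g - 2)/(g^2 + 9*g + 20)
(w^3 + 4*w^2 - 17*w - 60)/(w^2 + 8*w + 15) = w - 4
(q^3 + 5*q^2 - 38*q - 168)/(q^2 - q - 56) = (q^2 - 2*q - 24)/(q - 8)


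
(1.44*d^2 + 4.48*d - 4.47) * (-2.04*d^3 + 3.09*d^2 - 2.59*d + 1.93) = -2.9376*d^5 - 4.6896*d^4 + 19.2324*d^3 - 22.6363*d^2 + 20.2237*d - 8.6271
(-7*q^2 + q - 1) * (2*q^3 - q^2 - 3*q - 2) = -14*q^5 + 9*q^4 + 18*q^3 + 12*q^2 + q + 2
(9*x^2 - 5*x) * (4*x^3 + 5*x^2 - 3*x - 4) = 36*x^5 + 25*x^4 - 52*x^3 - 21*x^2 + 20*x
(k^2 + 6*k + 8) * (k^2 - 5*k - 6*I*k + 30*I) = k^4 + k^3 - 6*I*k^3 - 22*k^2 - 6*I*k^2 - 40*k + 132*I*k + 240*I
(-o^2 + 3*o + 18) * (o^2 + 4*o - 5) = -o^4 - o^3 + 35*o^2 + 57*o - 90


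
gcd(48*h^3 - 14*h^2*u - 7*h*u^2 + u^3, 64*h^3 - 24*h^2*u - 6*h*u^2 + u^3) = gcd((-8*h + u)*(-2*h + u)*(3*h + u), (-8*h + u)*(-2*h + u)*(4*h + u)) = 16*h^2 - 10*h*u + u^2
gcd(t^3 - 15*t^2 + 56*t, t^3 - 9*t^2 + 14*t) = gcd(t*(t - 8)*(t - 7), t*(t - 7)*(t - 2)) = t^2 - 7*t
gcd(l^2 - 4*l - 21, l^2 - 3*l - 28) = l - 7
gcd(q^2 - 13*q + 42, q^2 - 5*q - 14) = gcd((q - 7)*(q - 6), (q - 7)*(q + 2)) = q - 7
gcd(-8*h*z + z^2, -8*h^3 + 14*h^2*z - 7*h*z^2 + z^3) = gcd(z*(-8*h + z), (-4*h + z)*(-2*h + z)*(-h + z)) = 1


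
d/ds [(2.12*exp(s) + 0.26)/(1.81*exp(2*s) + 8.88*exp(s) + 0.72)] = (-(2.12*exp(s) + 0.26)*(3.62*exp(s) + 8.88) + 3.8372*exp(2*s) + 18.8256*exp(s) + 1.5264)*exp(s)/(1.81*exp(2*s) + 8.88*exp(s) + 0.72)^2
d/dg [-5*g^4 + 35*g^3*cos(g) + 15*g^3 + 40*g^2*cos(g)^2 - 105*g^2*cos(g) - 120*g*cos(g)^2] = -35*g^3*sin(g) - 20*g^3 - 40*g^2*sin(2*g) + 105*sqrt(2)*g^2*sin(g + pi/4) + 45*g^2 + 120*g*sin(2*g) - 210*g*cos(g) + 40*g*cos(2*g) + 40*g - 60*cos(2*g) - 60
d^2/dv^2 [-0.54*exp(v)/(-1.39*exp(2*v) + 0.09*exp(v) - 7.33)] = (1.043334*exp(4*v) + 0.067554*exp(3*v) - 33.011388*exp(2*v) + 0.356238*exp(v) + 29.013606)*exp(v)/(2.685619*exp(6*v) - 0.521667*exp(5*v) + 42.520656*exp(4*v) - 5.502627*exp(3*v) + 224.227632*exp(2*v) - 14.506803*exp(v) + 393.832837)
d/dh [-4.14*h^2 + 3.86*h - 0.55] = 3.86 - 8.28*h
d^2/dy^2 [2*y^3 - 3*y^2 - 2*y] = 12*y - 6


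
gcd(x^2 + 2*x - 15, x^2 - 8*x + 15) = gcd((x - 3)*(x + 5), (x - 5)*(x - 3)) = x - 3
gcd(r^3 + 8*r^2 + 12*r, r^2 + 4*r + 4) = r + 2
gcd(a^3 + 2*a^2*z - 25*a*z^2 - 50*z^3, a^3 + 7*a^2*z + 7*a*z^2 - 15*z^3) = a + 5*z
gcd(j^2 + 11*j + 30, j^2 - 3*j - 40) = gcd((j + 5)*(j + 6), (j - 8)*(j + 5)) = j + 5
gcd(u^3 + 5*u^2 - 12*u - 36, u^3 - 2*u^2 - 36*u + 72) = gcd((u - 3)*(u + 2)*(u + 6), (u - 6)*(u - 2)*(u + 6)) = u + 6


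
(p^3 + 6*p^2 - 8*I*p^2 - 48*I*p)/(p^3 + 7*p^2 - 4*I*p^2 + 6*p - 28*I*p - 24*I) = p*(p - 8*I)/(p^2 + p*(1 - 4*I) - 4*I)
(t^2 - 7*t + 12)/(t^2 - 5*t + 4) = (t - 3)/(t - 1)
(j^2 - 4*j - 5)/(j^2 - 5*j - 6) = (j - 5)/(j - 6)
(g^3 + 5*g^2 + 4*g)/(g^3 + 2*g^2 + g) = (g + 4)/(g + 1)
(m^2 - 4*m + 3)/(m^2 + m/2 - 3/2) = 2*(m - 3)/(2*m + 3)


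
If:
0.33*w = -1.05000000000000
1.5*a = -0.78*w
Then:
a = 1.65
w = -3.18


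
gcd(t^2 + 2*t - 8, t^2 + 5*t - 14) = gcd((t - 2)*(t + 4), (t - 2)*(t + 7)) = t - 2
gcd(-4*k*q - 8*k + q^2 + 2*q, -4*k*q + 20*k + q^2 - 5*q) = -4*k + q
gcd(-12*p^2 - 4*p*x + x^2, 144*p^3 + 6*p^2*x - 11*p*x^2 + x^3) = -6*p + x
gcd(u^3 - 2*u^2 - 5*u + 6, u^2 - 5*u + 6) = u - 3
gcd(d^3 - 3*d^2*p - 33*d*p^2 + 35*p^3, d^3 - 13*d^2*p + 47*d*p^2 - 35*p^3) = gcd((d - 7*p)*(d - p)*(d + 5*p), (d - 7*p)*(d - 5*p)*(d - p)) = d^2 - 8*d*p + 7*p^2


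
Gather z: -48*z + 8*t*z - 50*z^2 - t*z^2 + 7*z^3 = 7*z^3 + z^2*(-t - 50) + z*(8*t - 48)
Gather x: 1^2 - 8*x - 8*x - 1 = -16*x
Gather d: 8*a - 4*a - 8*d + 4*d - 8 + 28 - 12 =4*a - 4*d + 8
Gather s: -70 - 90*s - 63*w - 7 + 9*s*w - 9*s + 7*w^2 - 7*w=s*(9*w - 99) + 7*w^2 - 70*w - 77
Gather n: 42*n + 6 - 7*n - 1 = 35*n + 5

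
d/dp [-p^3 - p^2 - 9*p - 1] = -3*p^2 - 2*p - 9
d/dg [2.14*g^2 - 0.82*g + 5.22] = 4.28*g - 0.82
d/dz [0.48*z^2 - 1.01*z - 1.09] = 0.96*z - 1.01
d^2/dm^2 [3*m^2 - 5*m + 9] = 6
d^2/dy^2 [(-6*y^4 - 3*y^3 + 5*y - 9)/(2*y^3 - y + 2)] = 2*(-12*y^6 + 114*y^5 - 162*y^4 + 103*y^3 - 192*y^2 + 72*y + 1)/(8*y^9 - 12*y^7 + 24*y^6 + 6*y^5 - 24*y^4 + 23*y^3 + 6*y^2 - 12*y + 8)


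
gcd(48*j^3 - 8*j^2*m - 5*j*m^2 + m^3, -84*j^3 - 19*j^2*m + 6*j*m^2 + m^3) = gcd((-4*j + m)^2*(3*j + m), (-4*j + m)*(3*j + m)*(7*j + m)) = 12*j^2 + j*m - m^2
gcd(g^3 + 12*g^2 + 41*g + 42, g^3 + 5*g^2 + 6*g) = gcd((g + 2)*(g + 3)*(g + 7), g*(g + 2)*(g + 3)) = g^2 + 5*g + 6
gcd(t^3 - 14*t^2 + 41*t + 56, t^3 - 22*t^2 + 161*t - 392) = t^2 - 15*t + 56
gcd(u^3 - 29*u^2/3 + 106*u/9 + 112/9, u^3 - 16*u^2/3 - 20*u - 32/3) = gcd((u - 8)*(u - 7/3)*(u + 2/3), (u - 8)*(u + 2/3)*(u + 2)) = u^2 - 22*u/3 - 16/3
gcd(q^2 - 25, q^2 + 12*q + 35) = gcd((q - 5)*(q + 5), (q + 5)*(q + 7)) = q + 5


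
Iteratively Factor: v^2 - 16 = (v - 4)*(v + 4)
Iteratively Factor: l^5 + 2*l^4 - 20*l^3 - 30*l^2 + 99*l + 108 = (l - 3)*(l^4 + 5*l^3 - 5*l^2 - 45*l - 36) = (l - 3)*(l + 1)*(l^3 + 4*l^2 - 9*l - 36) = (l - 3)*(l + 1)*(l + 3)*(l^2 + l - 12) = (l - 3)^2*(l + 1)*(l + 3)*(l + 4)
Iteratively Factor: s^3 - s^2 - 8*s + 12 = (s - 2)*(s^2 + s - 6) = (s - 2)^2*(s + 3)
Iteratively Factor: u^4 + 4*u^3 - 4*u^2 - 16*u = (u + 2)*(u^3 + 2*u^2 - 8*u) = (u + 2)*(u + 4)*(u^2 - 2*u) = (u - 2)*(u + 2)*(u + 4)*(u)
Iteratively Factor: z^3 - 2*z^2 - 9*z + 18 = (z + 3)*(z^2 - 5*z + 6) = (z - 2)*(z + 3)*(z - 3)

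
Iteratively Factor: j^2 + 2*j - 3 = (j - 1)*(j + 3)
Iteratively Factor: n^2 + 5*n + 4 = (n + 4)*(n + 1)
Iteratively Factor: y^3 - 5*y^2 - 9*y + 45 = (y - 3)*(y^2 - 2*y - 15) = (y - 3)*(y + 3)*(y - 5)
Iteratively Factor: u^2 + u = (u)*(u + 1)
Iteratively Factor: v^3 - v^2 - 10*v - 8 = (v - 4)*(v^2 + 3*v + 2) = (v - 4)*(v + 1)*(v + 2)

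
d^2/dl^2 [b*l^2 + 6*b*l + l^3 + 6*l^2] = 2*b + 6*l + 12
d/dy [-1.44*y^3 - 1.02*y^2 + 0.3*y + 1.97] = -4.32*y^2 - 2.04*y + 0.3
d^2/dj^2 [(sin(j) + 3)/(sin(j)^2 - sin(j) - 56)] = (sin(j)^5 + 13*sin(j)^4 + 325*sin(j)^3 + 601*sin(j)^2 + 2650*sin(j) - 230)/(sin(j) + cos(j)^2 + 55)^3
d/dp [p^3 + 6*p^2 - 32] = 3*p*(p + 4)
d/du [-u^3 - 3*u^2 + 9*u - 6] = -3*u^2 - 6*u + 9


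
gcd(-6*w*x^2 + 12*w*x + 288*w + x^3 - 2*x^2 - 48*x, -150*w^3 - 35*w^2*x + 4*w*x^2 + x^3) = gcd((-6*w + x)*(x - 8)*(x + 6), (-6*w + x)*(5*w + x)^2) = -6*w + x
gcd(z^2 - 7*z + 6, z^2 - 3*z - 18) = z - 6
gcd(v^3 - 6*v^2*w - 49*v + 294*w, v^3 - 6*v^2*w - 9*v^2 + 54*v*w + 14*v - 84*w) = v^2 - 6*v*w - 7*v + 42*w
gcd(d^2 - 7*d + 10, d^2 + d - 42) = 1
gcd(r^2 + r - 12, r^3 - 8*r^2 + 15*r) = r - 3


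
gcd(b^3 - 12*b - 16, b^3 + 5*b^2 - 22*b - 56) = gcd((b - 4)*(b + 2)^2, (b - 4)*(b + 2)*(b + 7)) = b^2 - 2*b - 8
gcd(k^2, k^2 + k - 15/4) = 1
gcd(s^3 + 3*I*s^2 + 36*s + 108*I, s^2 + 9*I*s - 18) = s^2 + 9*I*s - 18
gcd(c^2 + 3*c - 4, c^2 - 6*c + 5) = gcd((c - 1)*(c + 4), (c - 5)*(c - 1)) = c - 1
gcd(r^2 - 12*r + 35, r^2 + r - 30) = r - 5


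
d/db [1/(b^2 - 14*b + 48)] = 2*(7 - b)/(b^2 - 14*b + 48)^2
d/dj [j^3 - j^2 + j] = 3*j^2 - 2*j + 1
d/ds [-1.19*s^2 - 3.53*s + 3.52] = -2.38*s - 3.53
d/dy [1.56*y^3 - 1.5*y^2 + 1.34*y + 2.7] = 4.68*y^2 - 3.0*y + 1.34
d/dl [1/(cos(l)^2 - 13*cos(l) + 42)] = (2*cos(l) - 13)*sin(l)/(cos(l)^2 - 13*cos(l) + 42)^2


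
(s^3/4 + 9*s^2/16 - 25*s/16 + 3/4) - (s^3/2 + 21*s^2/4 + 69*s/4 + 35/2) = -s^3/4 - 75*s^2/16 - 301*s/16 - 67/4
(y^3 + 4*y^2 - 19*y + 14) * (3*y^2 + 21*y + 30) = 3*y^5 + 33*y^4 + 57*y^3 - 237*y^2 - 276*y + 420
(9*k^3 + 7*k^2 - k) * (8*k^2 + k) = 72*k^5 + 65*k^4 - k^3 - k^2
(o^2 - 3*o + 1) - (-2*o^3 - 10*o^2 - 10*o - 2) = 2*o^3 + 11*o^2 + 7*o + 3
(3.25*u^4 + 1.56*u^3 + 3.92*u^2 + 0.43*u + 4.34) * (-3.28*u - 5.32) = -10.66*u^5 - 22.4068*u^4 - 21.1568*u^3 - 22.2648*u^2 - 16.5228*u - 23.0888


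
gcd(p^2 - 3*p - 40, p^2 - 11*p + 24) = p - 8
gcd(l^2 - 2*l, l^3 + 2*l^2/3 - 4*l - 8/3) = l - 2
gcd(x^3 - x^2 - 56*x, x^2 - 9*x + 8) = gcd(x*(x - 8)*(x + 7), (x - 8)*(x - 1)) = x - 8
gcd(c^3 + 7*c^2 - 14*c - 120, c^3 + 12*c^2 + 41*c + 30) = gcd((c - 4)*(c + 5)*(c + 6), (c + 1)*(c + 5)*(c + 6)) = c^2 + 11*c + 30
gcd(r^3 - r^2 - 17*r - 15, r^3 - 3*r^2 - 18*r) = r + 3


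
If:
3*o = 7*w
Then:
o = 7*w/3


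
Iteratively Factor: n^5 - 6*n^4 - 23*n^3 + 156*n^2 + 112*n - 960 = (n - 4)*(n^4 - 2*n^3 - 31*n^2 + 32*n + 240) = (n - 4)*(n + 4)*(n^3 - 6*n^2 - 7*n + 60) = (n - 4)^2*(n + 4)*(n^2 - 2*n - 15) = (n - 5)*(n - 4)^2*(n + 4)*(n + 3)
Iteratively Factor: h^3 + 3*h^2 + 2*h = (h + 2)*(h^2 + h) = (h + 1)*(h + 2)*(h)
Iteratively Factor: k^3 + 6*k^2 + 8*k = (k + 4)*(k^2 + 2*k) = (k + 2)*(k + 4)*(k)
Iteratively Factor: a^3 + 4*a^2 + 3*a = (a)*(a^2 + 4*a + 3) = a*(a + 1)*(a + 3)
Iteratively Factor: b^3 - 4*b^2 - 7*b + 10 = (b + 2)*(b^2 - 6*b + 5) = (b - 5)*(b + 2)*(b - 1)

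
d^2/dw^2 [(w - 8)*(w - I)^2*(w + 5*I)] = 12*w^2 + w*(-48 + 18*I) + 18 - 48*I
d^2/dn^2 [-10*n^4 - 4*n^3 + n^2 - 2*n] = -120*n^2 - 24*n + 2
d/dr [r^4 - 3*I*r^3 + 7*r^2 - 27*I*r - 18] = 4*r^3 - 9*I*r^2 + 14*r - 27*I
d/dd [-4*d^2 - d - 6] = -8*d - 1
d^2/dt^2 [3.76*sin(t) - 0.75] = -3.76*sin(t)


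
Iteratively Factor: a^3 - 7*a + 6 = (a - 1)*(a^2 + a - 6) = (a - 1)*(a + 3)*(a - 2)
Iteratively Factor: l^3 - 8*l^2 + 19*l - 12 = (l - 1)*(l^2 - 7*l + 12) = (l - 3)*(l - 1)*(l - 4)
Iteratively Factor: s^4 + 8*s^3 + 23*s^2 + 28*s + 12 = (s + 1)*(s^3 + 7*s^2 + 16*s + 12) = (s + 1)*(s + 2)*(s^2 + 5*s + 6) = (s + 1)*(s + 2)*(s + 3)*(s + 2)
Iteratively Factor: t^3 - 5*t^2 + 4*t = (t)*(t^2 - 5*t + 4) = t*(t - 4)*(t - 1)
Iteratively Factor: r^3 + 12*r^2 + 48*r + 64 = (r + 4)*(r^2 + 8*r + 16) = (r + 4)^2*(r + 4)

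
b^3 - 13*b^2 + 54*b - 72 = (b - 6)*(b - 4)*(b - 3)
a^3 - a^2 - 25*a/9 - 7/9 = (a - 7/3)*(a + 1/3)*(a + 1)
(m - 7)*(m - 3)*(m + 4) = m^3 - 6*m^2 - 19*m + 84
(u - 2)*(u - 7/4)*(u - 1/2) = u^3 - 17*u^2/4 + 43*u/8 - 7/4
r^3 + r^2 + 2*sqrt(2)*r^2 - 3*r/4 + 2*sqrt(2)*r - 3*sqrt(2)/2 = (r - 1/2)*(r + 3/2)*(r + 2*sqrt(2))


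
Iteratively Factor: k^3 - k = (k + 1)*(k^2 - k) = (k - 1)*(k + 1)*(k)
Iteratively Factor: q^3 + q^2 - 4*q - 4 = (q + 1)*(q^2 - 4) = (q + 1)*(q + 2)*(q - 2)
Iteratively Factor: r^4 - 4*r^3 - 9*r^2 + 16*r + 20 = (r - 2)*(r^3 - 2*r^2 - 13*r - 10) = (r - 2)*(r + 2)*(r^2 - 4*r - 5) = (r - 2)*(r + 1)*(r + 2)*(r - 5)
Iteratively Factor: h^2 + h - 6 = (h + 3)*(h - 2)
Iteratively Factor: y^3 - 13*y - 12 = (y - 4)*(y^2 + 4*y + 3) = (y - 4)*(y + 3)*(y + 1)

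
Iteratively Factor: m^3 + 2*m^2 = (m)*(m^2 + 2*m) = m*(m + 2)*(m)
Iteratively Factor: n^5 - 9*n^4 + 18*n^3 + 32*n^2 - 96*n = (n)*(n^4 - 9*n^3 + 18*n^2 + 32*n - 96) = n*(n - 4)*(n^3 - 5*n^2 - 2*n + 24) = n*(n - 4)*(n + 2)*(n^2 - 7*n + 12) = n*(n - 4)^2*(n + 2)*(n - 3)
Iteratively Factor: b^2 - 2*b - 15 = (b + 3)*(b - 5)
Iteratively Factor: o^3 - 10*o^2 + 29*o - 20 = (o - 5)*(o^2 - 5*o + 4) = (o - 5)*(o - 4)*(o - 1)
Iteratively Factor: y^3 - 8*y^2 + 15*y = (y - 3)*(y^2 - 5*y) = (y - 5)*(y - 3)*(y)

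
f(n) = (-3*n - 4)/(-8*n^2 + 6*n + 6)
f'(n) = (-3*n - 4)*(16*n - 6)/(-8*n^2 + 6*n + 6)^2 - 3/(-8*n^2 + 6*n + 6) = (-12*n^2 - 32*n + 3)/(2*(16*n^4 - 24*n^3 - 15*n^2 + 18*n + 9))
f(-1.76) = -0.04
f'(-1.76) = 0.05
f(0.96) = -1.57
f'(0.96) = -4.03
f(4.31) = 0.15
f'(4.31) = -0.05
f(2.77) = 0.32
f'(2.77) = -0.24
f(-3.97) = -0.05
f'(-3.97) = -0.01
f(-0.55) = -8.39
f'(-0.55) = 432.91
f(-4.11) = -0.05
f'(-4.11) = -0.01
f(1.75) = 1.16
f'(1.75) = -2.80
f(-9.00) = -0.03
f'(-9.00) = 0.00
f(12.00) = 0.04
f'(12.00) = 0.00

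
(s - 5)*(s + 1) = s^2 - 4*s - 5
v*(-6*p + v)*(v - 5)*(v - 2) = -6*p*v^3 + 42*p*v^2 - 60*p*v + v^4 - 7*v^3 + 10*v^2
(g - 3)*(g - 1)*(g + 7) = g^3 + 3*g^2 - 25*g + 21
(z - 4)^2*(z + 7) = z^3 - z^2 - 40*z + 112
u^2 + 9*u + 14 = (u + 2)*(u + 7)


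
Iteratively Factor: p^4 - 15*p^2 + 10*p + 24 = (p - 3)*(p^3 + 3*p^2 - 6*p - 8) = (p - 3)*(p + 1)*(p^2 + 2*p - 8) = (p - 3)*(p + 1)*(p + 4)*(p - 2)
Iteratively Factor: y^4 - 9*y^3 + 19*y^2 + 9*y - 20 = (y - 5)*(y^3 - 4*y^2 - y + 4) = (y - 5)*(y + 1)*(y^2 - 5*y + 4) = (y - 5)*(y - 1)*(y + 1)*(y - 4)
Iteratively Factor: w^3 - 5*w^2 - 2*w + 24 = (w - 4)*(w^2 - w - 6) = (w - 4)*(w - 3)*(w + 2)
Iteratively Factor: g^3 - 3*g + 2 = (g - 1)*(g^2 + g - 2) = (g - 1)*(g + 2)*(g - 1)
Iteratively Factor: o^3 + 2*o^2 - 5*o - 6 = (o + 1)*(o^2 + o - 6) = (o + 1)*(o + 3)*(o - 2)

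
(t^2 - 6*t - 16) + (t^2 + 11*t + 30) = 2*t^2 + 5*t + 14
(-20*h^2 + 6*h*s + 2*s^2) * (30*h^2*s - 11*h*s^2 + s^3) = -600*h^4*s + 400*h^3*s^2 - 26*h^2*s^3 - 16*h*s^4 + 2*s^5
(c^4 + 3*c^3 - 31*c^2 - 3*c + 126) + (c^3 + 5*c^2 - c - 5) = c^4 + 4*c^3 - 26*c^2 - 4*c + 121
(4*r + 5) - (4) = 4*r + 1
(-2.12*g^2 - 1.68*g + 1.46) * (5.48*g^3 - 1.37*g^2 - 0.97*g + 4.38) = -11.6176*g^5 - 6.302*g^4 + 12.3588*g^3 - 9.6562*g^2 - 8.7746*g + 6.3948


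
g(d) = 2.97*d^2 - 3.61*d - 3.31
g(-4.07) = 60.58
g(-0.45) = -1.08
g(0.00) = -3.31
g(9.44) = 227.28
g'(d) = 5.94*d - 3.61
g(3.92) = 28.18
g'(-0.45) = -6.28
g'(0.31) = -1.77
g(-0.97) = 2.99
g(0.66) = -4.40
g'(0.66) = 0.31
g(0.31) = -4.14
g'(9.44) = 52.46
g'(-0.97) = -9.37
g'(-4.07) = -27.79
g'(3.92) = 19.67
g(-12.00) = 467.69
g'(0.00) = -3.61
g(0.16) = -3.81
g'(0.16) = -2.66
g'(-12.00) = -74.89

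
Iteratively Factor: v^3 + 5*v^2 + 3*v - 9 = (v + 3)*(v^2 + 2*v - 3) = (v + 3)^2*(v - 1)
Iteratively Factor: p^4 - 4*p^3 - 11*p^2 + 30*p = (p - 2)*(p^3 - 2*p^2 - 15*p) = (p - 5)*(p - 2)*(p^2 + 3*p) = (p - 5)*(p - 2)*(p + 3)*(p)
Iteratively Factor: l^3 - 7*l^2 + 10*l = (l - 5)*(l^2 - 2*l) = l*(l - 5)*(l - 2)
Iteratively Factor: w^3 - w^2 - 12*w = (w - 4)*(w^2 + 3*w) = w*(w - 4)*(w + 3)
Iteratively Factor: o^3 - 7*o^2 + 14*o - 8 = (o - 4)*(o^2 - 3*o + 2) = (o - 4)*(o - 1)*(o - 2)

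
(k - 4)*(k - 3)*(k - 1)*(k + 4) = k^4 - 4*k^3 - 13*k^2 + 64*k - 48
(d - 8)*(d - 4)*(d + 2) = d^3 - 10*d^2 + 8*d + 64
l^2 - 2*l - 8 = (l - 4)*(l + 2)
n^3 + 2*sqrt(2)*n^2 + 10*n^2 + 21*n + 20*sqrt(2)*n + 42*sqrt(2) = (n + 3)*(n + 7)*(n + 2*sqrt(2))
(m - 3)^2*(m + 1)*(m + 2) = m^4 - 3*m^3 - 7*m^2 + 15*m + 18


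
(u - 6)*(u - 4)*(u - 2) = u^3 - 12*u^2 + 44*u - 48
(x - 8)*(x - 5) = x^2 - 13*x + 40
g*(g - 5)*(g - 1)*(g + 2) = g^4 - 4*g^3 - 7*g^2 + 10*g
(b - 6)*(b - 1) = b^2 - 7*b + 6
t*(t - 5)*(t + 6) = t^3 + t^2 - 30*t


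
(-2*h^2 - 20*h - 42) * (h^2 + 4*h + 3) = -2*h^4 - 28*h^3 - 128*h^2 - 228*h - 126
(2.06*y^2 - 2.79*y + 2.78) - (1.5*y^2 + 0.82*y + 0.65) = 0.56*y^2 - 3.61*y + 2.13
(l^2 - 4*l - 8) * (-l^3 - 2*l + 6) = -l^5 + 4*l^4 + 6*l^3 + 14*l^2 - 8*l - 48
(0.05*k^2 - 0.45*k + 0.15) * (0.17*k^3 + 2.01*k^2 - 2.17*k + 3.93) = 0.0085*k^5 + 0.024*k^4 - 0.9875*k^3 + 1.4745*k^2 - 2.094*k + 0.5895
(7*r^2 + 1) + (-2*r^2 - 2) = 5*r^2 - 1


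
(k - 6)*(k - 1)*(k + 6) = k^3 - k^2 - 36*k + 36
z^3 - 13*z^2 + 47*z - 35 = (z - 7)*(z - 5)*(z - 1)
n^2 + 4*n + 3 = (n + 1)*(n + 3)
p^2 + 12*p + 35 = (p + 5)*(p + 7)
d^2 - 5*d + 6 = (d - 3)*(d - 2)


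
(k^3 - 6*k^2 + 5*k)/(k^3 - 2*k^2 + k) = (k - 5)/(k - 1)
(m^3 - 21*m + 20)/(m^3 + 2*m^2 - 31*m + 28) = (m + 5)/(m + 7)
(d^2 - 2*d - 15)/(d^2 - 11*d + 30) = (d + 3)/(d - 6)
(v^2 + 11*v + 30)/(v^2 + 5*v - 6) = (v + 5)/(v - 1)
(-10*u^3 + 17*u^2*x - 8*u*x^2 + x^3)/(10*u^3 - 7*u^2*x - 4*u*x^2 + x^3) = (-2*u + x)/(2*u + x)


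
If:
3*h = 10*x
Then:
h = 10*x/3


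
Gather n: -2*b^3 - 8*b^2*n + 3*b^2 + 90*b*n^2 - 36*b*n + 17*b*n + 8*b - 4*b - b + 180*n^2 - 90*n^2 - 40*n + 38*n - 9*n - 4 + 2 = -2*b^3 + 3*b^2 + 3*b + n^2*(90*b + 90) + n*(-8*b^2 - 19*b - 11) - 2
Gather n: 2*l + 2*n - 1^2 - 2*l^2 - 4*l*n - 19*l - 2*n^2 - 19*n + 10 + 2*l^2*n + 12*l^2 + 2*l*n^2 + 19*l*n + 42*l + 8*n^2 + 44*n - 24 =10*l^2 + 25*l + n^2*(2*l + 6) + n*(2*l^2 + 15*l + 27) - 15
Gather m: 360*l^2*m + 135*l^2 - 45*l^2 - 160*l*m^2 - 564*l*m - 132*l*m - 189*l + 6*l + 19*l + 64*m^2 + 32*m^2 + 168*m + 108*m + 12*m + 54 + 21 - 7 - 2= 90*l^2 - 164*l + m^2*(96 - 160*l) + m*(360*l^2 - 696*l + 288) + 66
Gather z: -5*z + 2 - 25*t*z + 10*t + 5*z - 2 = -25*t*z + 10*t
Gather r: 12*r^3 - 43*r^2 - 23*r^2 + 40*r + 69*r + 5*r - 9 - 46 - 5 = 12*r^3 - 66*r^2 + 114*r - 60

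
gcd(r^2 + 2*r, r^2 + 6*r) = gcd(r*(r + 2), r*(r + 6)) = r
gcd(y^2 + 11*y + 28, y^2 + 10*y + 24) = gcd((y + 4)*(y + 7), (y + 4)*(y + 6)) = y + 4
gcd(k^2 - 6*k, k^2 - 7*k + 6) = k - 6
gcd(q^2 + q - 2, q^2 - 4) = q + 2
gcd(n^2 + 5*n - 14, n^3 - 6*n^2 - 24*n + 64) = n - 2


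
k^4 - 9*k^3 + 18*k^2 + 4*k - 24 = (k - 6)*(k - 2)^2*(k + 1)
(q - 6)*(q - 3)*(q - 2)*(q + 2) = q^4 - 9*q^3 + 14*q^2 + 36*q - 72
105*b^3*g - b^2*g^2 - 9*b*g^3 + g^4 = g*(-7*b + g)*(-5*b + g)*(3*b + g)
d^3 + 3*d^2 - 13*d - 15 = (d - 3)*(d + 1)*(d + 5)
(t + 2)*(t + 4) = t^2 + 6*t + 8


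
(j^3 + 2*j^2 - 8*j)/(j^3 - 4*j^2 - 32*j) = (j - 2)/(j - 8)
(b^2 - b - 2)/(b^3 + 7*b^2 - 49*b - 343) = (b^2 - b - 2)/(b^3 + 7*b^2 - 49*b - 343)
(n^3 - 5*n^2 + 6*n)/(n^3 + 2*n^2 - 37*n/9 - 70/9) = 9*n*(n - 3)/(9*n^2 + 36*n + 35)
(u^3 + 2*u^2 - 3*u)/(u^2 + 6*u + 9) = u*(u - 1)/(u + 3)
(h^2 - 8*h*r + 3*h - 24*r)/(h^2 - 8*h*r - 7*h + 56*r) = (h + 3)/(h - 7)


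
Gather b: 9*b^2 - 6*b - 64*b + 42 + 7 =9*b^2 - 70*b + 49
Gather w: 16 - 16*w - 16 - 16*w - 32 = -32*w - 32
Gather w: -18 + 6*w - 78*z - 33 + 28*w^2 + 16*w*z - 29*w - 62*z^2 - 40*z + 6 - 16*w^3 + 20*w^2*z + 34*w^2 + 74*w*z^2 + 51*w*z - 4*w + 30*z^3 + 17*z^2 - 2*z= -16*w^3 + w^2*(20*z + 62) + w*(74*z^2 + 67*z - 27) + 30*z^3 - 45*z^2 - 120*z - 45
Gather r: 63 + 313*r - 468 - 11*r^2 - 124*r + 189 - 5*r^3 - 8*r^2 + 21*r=-5*r^3 - 19*r^2 + 210*r - 216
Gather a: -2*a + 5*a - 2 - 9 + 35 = 3*a + 24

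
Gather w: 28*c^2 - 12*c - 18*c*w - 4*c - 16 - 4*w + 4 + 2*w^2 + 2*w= 28*c^2 - 16*c + 2*w^2 + w*(-18*c - 2) - 12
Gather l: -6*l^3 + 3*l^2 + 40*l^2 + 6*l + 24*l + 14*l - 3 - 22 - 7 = -6*l^3 + 43*l^2 + 44*l - 32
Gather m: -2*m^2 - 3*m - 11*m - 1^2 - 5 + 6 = -2*m^2 - 14*m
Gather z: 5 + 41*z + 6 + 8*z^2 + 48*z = 8*z^2 + 89*z + 11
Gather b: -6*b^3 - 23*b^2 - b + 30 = -6*b^3 - 23*b^2 - b + 30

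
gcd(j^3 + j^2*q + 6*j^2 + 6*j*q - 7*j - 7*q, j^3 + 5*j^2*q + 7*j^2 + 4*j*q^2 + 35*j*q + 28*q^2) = j^2 + j*q + 7*j + 7*q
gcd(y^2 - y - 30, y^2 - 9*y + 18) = y - 6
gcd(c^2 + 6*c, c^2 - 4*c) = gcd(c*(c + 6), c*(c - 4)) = c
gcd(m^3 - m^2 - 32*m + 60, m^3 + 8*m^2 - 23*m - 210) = m^2 + m - 30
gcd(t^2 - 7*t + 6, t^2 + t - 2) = t - 1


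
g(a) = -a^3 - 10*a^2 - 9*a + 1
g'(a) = -3*a^2 - 20*a - 9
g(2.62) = -109.21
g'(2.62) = -81.99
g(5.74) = -569.26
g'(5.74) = -222.64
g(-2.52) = -23.82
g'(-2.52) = 22.35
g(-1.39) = -3.13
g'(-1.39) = 13.00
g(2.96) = -139.19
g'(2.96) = -94.48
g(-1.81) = -9.54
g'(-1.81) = 17.37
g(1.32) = -30.60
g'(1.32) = -40.63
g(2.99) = -142.04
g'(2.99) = -95.62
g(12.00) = -3275.00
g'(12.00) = -681.00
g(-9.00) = 1.00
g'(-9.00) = -72.00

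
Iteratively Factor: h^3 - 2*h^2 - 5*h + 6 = (h - 1)*(h^2 - h - 6) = (h - 3)*(h - 1)*(h + 2)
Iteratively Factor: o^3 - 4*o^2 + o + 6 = (o + 1)*(o^2 - 5*o + 6) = (o - 2)*(o + 1)*(o - 3)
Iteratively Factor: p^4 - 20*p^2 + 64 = (p - 2)*(p^3 + 2*p^2 - 16*p - 32) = (p - 2)*(p + 4)*(p^2 - 2*p - 8) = (p - 4)*(p - 2)*(p + 4)*(p + 2)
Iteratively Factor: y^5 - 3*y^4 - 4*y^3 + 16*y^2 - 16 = (y + 1)*(y^4 - 4*y^3 + 16*y - 16) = (y - 2)*(y + 1)*(y^3 - 2*y^2 - 4*y + 8) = (y - 2)*(y + 1)*(y + 2)*(y^2 - 4*y + 4) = (y - 2)^2*(y + 1)*(y + 2)*(y - 2)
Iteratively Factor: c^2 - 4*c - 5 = (c + 1)*(c - 5)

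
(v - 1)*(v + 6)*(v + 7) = v^3 + 12*v^2 + 29*v - 42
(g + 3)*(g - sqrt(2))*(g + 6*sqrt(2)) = g^3 + 3*g^2 + 5*sqrt(2)*g^2 - 12*g + 15*sqrt(2)*g - 36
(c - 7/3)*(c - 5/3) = c^2 - 4*c + 35/9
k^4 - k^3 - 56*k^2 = k^2*(k - 8)*(k + 7)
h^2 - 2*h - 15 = (h - 5)*(h + 3)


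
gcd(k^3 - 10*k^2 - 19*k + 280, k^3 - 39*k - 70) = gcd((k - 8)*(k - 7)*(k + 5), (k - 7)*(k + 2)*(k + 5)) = k^2 - 2*k - 35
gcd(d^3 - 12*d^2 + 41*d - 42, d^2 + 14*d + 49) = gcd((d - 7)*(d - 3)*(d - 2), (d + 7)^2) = 1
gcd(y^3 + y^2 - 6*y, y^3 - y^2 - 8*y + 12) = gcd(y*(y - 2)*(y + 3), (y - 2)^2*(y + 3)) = y^2 + y - 6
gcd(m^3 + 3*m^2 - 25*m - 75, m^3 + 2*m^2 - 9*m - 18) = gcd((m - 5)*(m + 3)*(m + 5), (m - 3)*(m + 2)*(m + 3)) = m + 3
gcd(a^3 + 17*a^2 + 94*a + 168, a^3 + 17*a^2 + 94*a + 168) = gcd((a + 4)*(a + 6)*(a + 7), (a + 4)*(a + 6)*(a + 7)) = a^3 + 17*a^2 + 94*a + 168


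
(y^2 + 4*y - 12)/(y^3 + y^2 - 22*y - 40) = (y^2 + 4*y - 12)/(y^3 + y^2 - 22*y - 40)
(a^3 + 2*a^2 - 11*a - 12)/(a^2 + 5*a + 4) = a - 3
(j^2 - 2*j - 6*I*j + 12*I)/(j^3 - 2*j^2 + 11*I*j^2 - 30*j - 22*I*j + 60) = (j - 6*I)/(j^2 + 11*I*j - 30)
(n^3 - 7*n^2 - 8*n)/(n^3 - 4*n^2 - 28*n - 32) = n*(n + 1)/(n^2 + 4*n + 4)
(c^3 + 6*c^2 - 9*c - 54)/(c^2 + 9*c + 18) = c - 3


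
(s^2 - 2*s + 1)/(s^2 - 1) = (s - 1)/(s + 1)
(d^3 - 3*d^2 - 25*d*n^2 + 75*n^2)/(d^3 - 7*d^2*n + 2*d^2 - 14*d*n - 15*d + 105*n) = (d^2 - 25*n^2)/(d^2 - 7*d*n + 5*d - 35*n)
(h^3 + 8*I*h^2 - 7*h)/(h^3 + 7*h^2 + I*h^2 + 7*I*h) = (h + 7*I)/(h + 7)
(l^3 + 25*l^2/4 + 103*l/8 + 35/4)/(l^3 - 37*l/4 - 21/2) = (8*l^2 + 34*l + 35)/(2*(4*l^2 - 8*l - 21))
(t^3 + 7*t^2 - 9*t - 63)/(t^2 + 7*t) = t - 9/t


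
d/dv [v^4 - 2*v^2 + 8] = 4*v*(v^2 - 1)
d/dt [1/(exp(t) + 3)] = -exp(t)/(exp(t) + 3)^2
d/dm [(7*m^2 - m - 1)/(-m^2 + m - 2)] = 3*(2*m^2 - 10*m + 1)/(m^4 - 2*m^3 + 5*m^2 - 4*m + 4)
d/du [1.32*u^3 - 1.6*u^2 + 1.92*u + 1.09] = 3.96*u^2 - 3.2*u + 1.92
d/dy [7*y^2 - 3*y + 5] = 14*y - 3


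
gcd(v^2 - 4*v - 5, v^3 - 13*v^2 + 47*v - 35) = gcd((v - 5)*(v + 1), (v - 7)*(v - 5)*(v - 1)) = v - 5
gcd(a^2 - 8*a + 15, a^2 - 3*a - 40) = 1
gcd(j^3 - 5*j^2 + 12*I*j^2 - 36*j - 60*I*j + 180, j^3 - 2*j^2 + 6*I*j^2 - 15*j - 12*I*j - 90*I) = j^2 + j*(-5 + 6*I) - 30*I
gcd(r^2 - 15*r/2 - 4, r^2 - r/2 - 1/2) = r + 1/2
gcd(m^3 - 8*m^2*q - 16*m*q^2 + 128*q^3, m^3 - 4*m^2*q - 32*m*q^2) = -m^2 + 4*m*q + 32*q^2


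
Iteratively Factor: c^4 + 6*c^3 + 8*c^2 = (c)*(c^3 + 6*c^2 + 8*c) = c*(c + 4)*(c^2 + 2*c) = c*(c + 2)*(c + 4)*(c)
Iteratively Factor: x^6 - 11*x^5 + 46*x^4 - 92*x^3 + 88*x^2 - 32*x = (x - 2)*(x^5 - 9*x^4 + 28*x^3 - 36*x^2 + 16*x) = x*(x - 2)*(x^4 - 9*x^3 + 28*x^2 - 36*x + 16) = x*(x - 2)^2*(x^3 - 7*x^2 + 14*x - 8) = x*(x - 2)^2*(x - 1)*(x^2 - 6*x + 8) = x*(x - 4)*(x - 2)^2*(x - 1)*(x - 2)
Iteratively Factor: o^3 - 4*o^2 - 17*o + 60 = (o + 4)*(o^2 - 8*o + 15) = (o - 5)*(o + 4)*(o - 3)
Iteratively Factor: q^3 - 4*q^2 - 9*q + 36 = (q + 3)*(q^2 - 7*q + 12) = (q - 3)*(q + 3)*(q - 4)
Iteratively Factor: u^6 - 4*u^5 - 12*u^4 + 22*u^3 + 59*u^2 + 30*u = (u - 3)*(u^5 - u^4 - 15*u^3 - 23*u^2 - 10*u) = (u - 3)*(u + 2)*(u^4 - 3*u^3 - 9*u^2 - 5*u) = (u - 3)*(u + 1)*(u + 2)*(u^3 - 4*u^2 - 5*u) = u*(u - 3)*(u + 1)*(u + 2)*(u^2 - 4*u - 5) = u*(u - 3)*(u + 1)^2*(u + 2)*(u - 5)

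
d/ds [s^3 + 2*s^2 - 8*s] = 3*s^2 + 4*s - 8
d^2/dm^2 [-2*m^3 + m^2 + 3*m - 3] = 2 - 12*m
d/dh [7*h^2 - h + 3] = 14*h - 1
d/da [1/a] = -1/a^2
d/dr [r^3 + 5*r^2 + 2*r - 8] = 3*r^2 + 10*r + 2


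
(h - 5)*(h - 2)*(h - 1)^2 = h^4 - 9*h^3 + 25*h^2 - 27*h + 10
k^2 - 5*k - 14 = (k - 7)*(k + 2)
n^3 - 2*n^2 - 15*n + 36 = (n - 3)^2*(n + 4)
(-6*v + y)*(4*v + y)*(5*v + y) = -120*v^3 - 34*v^2*y + 3*v*y^2 + y^3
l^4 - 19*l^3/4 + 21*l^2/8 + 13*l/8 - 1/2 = (l - 4)*(l - 1)*(l - 1/4)*(l + 1/2)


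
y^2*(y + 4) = y^3 + 4*y^2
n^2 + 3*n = n*(n + 3)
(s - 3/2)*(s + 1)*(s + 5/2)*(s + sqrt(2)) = s^4 + sqrt(2)*s^3 + 2*s^3 - 11*s^2/4 + 2*sqrt(2)*s^2 - 11*sqrt(2)*s/4 - 15*s/4 - 15*sqrt(2)/4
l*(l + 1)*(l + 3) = l^3 + 4*l^2 + 3*l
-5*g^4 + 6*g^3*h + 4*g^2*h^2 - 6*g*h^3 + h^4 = (-5*g + h)*(-g + h)^2*(g + h)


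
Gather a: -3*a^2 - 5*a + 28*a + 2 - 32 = -3*a^2 + 23*a - 30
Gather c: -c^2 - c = -c^2 - c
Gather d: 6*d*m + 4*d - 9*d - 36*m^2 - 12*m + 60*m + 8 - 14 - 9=d*(6*m - 5) - 36*m^2 + 48*m - 15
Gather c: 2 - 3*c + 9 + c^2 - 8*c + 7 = c^2 - 11*c + 18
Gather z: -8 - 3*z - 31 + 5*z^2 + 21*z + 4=5*z^2 + 18*z - 35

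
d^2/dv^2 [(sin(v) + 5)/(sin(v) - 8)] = 13*(-8*sin(v) + cos(v)^2 + 1)/(sin(v) - 8)^3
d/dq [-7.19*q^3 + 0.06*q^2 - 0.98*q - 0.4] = -21.57*q^2 + 0.12*q - 0.98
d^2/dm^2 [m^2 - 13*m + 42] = 2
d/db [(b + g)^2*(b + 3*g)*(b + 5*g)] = 4*b^3 + 30*b^2*g + 64*b*g^2 + 38*g^3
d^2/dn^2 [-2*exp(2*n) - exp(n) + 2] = (-8*exp(n) - 1)*exp(n)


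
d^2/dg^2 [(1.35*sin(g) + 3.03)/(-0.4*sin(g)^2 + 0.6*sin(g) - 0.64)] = (0.216*sin(g)^5 + 2.2632*sin(g)^4 - 4.6872*sin(g)^3 - 4.40232*sin(g)^2 + 8.15328*sin(g) - 1.66704)/(0.4*sin(g)^2 - 0.6*sin(g) + 0.64)^3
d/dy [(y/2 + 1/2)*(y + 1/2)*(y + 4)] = 3*y^2/2 + 11*y/2 + 13/4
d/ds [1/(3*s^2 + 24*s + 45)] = 2*(-s - 4)/(3*(s^2 + 8*s + 15)^2)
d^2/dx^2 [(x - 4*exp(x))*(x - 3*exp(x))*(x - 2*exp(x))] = -9*x^2*exp(x) + 104*x*exp(2*x) - 36*x*exp(x) + 6*x - 216*exp(3*x) + 104*exp(2*x) - 18*exp(x)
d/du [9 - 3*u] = -3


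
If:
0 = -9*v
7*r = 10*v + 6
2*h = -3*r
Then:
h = -9/7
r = 6/7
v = 0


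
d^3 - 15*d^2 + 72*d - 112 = (d - 7)*(d - 4)^2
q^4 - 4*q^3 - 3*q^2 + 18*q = q*(q - 3)^2*(q + 2)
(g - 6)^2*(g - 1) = g^3 - 13*g^2 + 48*g - 36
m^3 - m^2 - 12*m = m*(m - 4)*(m + 3)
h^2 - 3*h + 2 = (h - 2)*(h - 1)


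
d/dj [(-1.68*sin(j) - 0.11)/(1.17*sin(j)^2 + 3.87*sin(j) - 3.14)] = (1.9656*sin(j)^2 + 0.2574*sin(j) + 5.7009)*cos(j)/(1.3689*sin(j)^4 + 9.0558*sin(j)^3 + 7.6293*sin(j)^2 - 24.3036*sin(j) + 9.8596)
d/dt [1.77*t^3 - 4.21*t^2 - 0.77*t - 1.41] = 5.31*t^2 - 8.42*t - 0.77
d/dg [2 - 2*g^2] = -4*g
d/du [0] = 0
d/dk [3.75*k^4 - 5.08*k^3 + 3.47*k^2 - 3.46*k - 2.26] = 15.0*k^3 - 15.24*k^2 + 6.94*k - 3.46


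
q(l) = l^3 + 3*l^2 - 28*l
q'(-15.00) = 557.00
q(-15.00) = -2280.00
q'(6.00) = 116.00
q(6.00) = 156.00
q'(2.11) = -1.98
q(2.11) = -36.33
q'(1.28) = -15.40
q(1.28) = -28.83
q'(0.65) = -22.83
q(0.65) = -16.66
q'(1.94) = -5.07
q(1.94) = -35.73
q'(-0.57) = -30.45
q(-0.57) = 16.75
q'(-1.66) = -29.69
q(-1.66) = 50.17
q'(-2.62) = -23.13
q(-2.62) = 75.97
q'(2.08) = -2.54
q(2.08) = -36.26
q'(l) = 3*l^2 + 6*l - 28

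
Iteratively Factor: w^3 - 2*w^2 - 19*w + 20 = (w - 5)*(w^2 + 3*w - 4) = (w - 5)*(w + 4)*(w - 1)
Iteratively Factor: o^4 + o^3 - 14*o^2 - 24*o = (o)*(o^3 + o^2 - 14*o - 24) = o*(o + 3)*(o^2 - 2*o - 8) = o*(o - 4)*(o + 3)*(o + 2)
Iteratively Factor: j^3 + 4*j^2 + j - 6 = (j - 1)*(j^2 + 5*j + 6) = (j - 1)*(j + 2)*(j + 3)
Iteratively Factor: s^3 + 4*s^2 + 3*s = (s + 3)*(s^2 + s) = (s + 1)*(s + 3)*(s)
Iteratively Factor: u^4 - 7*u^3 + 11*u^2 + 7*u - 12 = (u + 1)*(u^3 - 8*u^2 + 19*u - 12) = (u - 3)*(u + 1)*(u^2 - 5*u + 4) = (u - 3)*(u - 1)*(u + 1)*(u - 4)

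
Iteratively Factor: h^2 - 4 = (h - 2)*(h + 2)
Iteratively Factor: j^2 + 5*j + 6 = (j + 2)*(j + 3)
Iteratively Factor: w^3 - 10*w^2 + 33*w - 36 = (w - 3)*(w^2 - 7*w + 12) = (w - 4)*(w - 3)*(w - 3)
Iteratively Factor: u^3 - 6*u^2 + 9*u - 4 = (u - 4)*(u^2 - 2*u + 1) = (u - 4)*(u - 1)*(u - 1)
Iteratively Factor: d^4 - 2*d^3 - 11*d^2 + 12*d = (d - 1)*(d^3 - d^2 - 12*d) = (d - 4)*(d - 1)*(d^2 + 3*d) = d*(d - 4)*(d - 1)*(d + 3)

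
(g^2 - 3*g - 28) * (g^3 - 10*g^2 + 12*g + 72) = g^5 - 13*g^4 + 14*g^3 + 316*g^2 - 552*g - 2016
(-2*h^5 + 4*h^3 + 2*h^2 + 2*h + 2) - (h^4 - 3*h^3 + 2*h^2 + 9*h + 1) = -2*h^5 - h^4 + 7*h^3 - 7*h + 1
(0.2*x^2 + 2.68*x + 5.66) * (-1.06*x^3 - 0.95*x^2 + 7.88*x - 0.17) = -0.212*x^5 - 3.0308*x^4 - 6.9696*x^3 + 15.7074*x^2 + 44.1452*x - 0.9622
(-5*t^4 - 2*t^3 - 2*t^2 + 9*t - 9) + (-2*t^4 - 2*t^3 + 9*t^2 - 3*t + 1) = -7*t^4 - 4*t^3 + 7*t^2 + 6*t - 8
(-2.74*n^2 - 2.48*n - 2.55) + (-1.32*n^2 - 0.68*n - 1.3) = -4.06*n^2 - 3.16*n - 3.85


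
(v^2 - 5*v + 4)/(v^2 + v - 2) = (v - 4)/(v + 2)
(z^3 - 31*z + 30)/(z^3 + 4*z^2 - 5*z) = (z^2 + z - 30)/(z*(z + 5))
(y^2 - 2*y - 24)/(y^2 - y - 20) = (y - 6)/(y - 5)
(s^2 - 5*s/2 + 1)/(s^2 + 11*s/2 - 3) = (s - 2)/(s + 6)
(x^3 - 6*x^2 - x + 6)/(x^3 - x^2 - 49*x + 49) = (x^2 - 5*x - 6)/(x^2 - 49)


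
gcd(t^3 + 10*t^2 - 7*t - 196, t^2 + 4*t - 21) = t + 7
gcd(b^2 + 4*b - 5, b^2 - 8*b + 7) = b - 1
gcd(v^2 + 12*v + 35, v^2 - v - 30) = v + 5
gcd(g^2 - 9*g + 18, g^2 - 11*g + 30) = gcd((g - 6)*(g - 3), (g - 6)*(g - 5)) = g - 6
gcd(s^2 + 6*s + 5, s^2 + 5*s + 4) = s + 1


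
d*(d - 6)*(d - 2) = d^3 - 8*d^2 + 12*d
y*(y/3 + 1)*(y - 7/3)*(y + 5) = y^4/3 + 17*y^3/9 - 11*y^2/9 - 35*y/3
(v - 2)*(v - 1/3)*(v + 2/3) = v^3 - 5*v^2/3 - 8*v/9 + 4/9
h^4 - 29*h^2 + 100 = (h - 5)*(h - 2)*(h + 2)*(h + 5)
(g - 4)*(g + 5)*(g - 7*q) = g^3 - 7*g^2*q + g^2 - 7*g*q - 20*g + 140*q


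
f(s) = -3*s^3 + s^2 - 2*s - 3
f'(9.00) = -713.00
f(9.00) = -2127.00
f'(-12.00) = -1322.00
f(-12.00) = 5349.00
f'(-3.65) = -129.20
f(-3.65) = 163.50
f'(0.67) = -4.70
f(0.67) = -4.79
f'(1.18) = -12.17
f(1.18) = -8.90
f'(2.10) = -37.49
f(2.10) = -30.57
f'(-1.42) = -22.99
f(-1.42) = 10.45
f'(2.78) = -66.00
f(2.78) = -65.29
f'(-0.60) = -6.44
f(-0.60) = -0.79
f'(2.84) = -68.91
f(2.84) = -69.33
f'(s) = -9*s^2 + 2*s - 2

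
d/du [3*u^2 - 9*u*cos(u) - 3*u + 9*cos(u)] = 9*u*sin(u) + 6*u - 9*sqrt(2)*sin(u + pi/4) - 3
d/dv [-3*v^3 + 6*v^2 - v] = -9*v^2 + 12*v - 1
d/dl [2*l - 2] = 2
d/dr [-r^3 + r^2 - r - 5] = -3*r^2 + 2*r - 1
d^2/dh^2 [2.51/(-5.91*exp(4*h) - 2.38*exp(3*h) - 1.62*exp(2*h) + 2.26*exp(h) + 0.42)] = (-2.51*(23.64*exp(3*h) + 7.14*exp(2*h) + 3.24*exp(h) - 2.26)*(47.28*exp(3*h) + 14.28*exp(2*h) + 6.48*exp(h) - 4.52)*exp(h) + (237.3456*exp(3*h) + 53.7642*exp(2*h) + 16.2648*exp(h) - 5.6726)*(5.91*exp(4*h) + 2.38*exp(3*h) + 1.62*exp(2*h) - 2.26*exp(h) - 0.42))*exp(h)/(5.91*exp(4*h) + 2.38*exp(3*h) + 1.62*exp(2*h) - 2.26*exp(h) - 0.42)^3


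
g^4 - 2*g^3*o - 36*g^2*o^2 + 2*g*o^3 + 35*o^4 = (g - 7*o)*(g - o)*(g + o)*(g + 5*o)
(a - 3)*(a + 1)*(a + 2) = a^3 - 7*a - 6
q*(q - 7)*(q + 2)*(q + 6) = q^4 + q^3 - 44*q^2 - 84*q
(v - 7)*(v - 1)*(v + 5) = v^3 - 3*v^2 - 33*v + 35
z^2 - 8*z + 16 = (z - 4)^2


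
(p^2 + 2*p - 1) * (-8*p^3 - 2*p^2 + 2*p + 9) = -8*p^5 - 18*p^4 + 6*p^3 + 15*p^2 + 16*p - 9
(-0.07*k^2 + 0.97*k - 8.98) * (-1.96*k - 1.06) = 0.1372*k^3 - 1.827*k^2 + 16.5726*k + 9.5188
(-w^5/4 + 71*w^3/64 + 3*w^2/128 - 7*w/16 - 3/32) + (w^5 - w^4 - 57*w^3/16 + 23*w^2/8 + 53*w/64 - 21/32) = 3*w^5/4 - w^4 - 157*w^3/64 + 371*w^2/128 + 25*w/64 - 3/4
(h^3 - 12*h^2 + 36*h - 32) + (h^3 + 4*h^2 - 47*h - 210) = 2*h^3 - 8*h^2 - 11*h - 242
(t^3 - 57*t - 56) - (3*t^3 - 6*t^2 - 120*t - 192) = -2*t^3 + 6*t^2 + 63*t + 136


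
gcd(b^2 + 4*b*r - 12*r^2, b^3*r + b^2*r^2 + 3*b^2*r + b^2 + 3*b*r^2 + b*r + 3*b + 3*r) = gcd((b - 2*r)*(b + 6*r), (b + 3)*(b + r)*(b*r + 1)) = 1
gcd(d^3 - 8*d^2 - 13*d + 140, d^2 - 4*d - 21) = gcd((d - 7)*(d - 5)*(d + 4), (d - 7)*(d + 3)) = d - 7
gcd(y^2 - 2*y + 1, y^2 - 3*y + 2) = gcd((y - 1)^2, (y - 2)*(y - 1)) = y - 1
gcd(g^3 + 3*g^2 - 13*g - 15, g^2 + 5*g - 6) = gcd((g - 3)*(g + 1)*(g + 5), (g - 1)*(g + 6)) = 1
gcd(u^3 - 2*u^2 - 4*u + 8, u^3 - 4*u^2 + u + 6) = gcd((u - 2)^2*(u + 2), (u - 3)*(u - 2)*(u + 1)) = u - 2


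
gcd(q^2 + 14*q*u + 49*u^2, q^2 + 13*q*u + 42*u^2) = q + 7*u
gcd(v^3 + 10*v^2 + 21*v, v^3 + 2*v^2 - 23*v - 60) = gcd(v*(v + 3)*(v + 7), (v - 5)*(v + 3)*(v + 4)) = v + 3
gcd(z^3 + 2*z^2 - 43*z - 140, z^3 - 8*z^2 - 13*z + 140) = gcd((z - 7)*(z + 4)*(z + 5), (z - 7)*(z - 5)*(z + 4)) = z^2 - 3*z - 28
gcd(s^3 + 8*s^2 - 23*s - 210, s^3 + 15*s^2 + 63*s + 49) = s + 7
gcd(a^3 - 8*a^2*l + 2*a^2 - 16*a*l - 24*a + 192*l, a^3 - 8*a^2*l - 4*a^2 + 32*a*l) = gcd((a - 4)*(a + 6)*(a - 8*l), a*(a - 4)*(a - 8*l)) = a^2 - 8*a*l - 4*a + 32*l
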